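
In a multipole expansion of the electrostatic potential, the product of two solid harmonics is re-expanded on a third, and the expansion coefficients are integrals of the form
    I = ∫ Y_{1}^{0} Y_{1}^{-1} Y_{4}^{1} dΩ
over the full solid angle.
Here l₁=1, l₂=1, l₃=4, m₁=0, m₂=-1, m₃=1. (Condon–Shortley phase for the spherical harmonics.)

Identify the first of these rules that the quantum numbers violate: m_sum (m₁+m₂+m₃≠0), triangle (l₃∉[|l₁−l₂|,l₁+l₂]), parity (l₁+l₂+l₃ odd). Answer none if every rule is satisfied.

triangle

m₁+m₂+m₃ = 0 − 1 + 1 = 0  ✓
triangle: |1−1|=0 ≤ l₃=4 ≤ 1+1=2  ✗
parity: l₁+l₂+l₃ = 6 is even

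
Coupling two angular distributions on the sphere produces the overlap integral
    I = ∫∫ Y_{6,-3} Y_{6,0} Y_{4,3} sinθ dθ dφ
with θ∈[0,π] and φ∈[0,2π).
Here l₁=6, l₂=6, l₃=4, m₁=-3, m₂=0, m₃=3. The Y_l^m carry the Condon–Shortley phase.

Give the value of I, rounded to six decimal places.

0.109740

Checks pass: Σm=0; 16 even; l₃=4∈[0,12].
(2·6+1)(2·6+1)(2·4+1) = 1521
Δ: 8! 4! 4! / 17! → 1/15315300
sum: t=2:+1/829440 t=3:−1/25920 t=4:+1/9216 t=5:−1/25920 t=6:+1/829440 = 7/207360
3j²(6 6 4; 0 0 0) = Δ·Π!·Σ² = 28/2431  (sign +1)
sum: t=5:−1/103680 t=6:+1/207360 = -1/207360
3j²(6 6 4; -3 0 3) = Δ·Π!·Σ² = 21/2431  (sign +1)
combine: 4πI² = 1521·28/2431·21/2431 = 5292/34969
take √, sign +1: I = 0.10973960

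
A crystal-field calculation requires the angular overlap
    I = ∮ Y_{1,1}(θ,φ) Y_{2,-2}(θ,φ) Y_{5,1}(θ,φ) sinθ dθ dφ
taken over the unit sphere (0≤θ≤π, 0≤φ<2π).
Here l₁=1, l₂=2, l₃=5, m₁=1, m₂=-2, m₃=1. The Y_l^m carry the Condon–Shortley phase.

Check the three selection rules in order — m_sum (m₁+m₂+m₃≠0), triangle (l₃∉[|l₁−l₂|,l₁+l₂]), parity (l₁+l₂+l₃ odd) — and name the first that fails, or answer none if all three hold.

triangle

azimuthal sum: 1 − 2 + 1 = 0  ✓
1 ≤ 5 ≤ 3 (triangle on l)  ✗
L = 1 + 2 + 5 = 8 (even)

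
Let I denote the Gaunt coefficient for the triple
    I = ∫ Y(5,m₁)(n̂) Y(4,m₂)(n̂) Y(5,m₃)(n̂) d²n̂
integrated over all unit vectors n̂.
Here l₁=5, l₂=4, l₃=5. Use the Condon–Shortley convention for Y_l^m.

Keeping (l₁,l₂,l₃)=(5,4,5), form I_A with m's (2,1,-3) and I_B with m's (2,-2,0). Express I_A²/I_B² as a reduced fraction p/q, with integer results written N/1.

Shared (l₁,l₂,l₃)=(5,4,5): N and (l;000)² cancel in I_A²/I_B².
A: Δ = 4!·6!·4!/15! = 1/3153150; Racah Σ t=1..3: t=1:−1/6912 t=2:+1/2880 t=3:−1/17280 = 1/6912; ⇒ 3j(5 4 5; 2 1 -3)² = 5/429, sgn +1
B: Δ = 4!·6!·4!/15! = 1/3153150; Racah Σ t=0..2: t=0:+1/3456 t=1:−1/1728 t=2:+1/11520 = -7/34560; ⇒ 3j(5 4 5; 2 -2 0)² = 7/858, sgn +1
I_A²/I_B² = (5/429)/(7/858) = 10/7

10/7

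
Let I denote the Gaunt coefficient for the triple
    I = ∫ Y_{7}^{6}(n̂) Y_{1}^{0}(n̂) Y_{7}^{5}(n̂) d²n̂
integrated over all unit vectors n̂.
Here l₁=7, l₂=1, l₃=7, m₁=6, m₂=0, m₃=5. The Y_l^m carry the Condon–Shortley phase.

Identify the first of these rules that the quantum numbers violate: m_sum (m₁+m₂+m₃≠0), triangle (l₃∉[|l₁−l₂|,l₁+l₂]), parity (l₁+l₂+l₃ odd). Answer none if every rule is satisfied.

m_sum

Σmᵢ = 11  ✗
l₃∈[|l₁−l₂|,l₁+l₂]=[6,8], have l₃=7
Σlᵢ = 15 ⇒ odd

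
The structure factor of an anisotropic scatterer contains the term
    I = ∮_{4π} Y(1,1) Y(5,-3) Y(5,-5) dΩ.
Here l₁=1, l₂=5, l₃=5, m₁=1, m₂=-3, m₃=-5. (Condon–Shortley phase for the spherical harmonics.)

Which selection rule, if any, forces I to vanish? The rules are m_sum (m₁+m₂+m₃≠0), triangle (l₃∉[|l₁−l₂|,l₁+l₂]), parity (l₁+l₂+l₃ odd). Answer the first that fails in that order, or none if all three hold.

Σmᵢ = -7  ✗
l₃∈[|l₁−l₂|,l₁+l₂]=[4,6], have l₃=5
Σlᵢ = 11 ⇒ odd

m_sum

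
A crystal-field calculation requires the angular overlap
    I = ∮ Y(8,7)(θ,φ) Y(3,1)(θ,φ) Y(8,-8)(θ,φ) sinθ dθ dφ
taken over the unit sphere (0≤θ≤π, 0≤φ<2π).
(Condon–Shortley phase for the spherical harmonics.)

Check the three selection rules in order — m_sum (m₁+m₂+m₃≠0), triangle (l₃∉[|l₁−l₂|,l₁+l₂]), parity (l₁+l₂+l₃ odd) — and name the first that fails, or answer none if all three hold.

parity

azimuthal sum: 7 + 1 − 8 = 0  ✓
5 ≤ 8 ≤ 11 (triangle on l)  ✓
L = 8 + 3 + 8 = 19 (odd)  ✗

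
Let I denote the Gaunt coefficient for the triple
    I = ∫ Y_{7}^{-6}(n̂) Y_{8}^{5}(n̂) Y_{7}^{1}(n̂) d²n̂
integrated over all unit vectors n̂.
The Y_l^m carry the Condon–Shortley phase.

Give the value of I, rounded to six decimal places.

Rules hold: Σm=0, L=22 even, 1≤7≤15.
N = 15·17·15 = 3825
Δ = 8!·6!·8!/23! = 1/22086194130
Racah Σ t=1..7: t=1:−1/18289152000 t=2:+1/248832000 t=3:−1/24883200 t=4:+1/11943936 t=5:−1/24883200 t=6:+1/248832000 t=7:−1/18289152000 = 11/975421440
⇒ 3j(7 8 7; 0 0 0)² = 1750/289731, sgn -1
Racah Σ t=7..8: t=7:−1/5225472000 t=8:+1/3483648000 = 1/10450944000
⇒ 3j(7 8 7; -6 5 1)² = 104/37145, sgn +1
4πI² = N·(3j₀)²·(3jₘ)² = 210000/3246473
I = -1·√(0.0646856/4π) = -0.07174619

-0.071746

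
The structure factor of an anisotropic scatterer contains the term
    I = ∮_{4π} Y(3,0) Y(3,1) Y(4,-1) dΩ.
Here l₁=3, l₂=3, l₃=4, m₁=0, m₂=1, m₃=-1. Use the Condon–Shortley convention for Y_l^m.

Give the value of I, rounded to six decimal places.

-0.099323

Rules hold: Σm=0, L=10 even, 0≤4≤6.
N = 7·7·9 = 441
Δ = 2!·4!·4!/11! = 1/34650
Racah Σ t=0..2: t=0:+1/72 t=1:−1/16 t=2:+1/72 = -5/144
⇒ 3j(3 3 4; 0 0 0)² = 2/77, sgn -1
Racah Σ t=0..2: t=0:+1/288 t=1:−1/24 t=2:+1/48 = -5/288
⇒ 3j(3 3 4; 0 1 -1)² = 5/462, sgn +1
4πI² = N·(3j₀)²·(3jₘ)² = 15/121
I = -1·√(0.123967/4π) = -0.09932258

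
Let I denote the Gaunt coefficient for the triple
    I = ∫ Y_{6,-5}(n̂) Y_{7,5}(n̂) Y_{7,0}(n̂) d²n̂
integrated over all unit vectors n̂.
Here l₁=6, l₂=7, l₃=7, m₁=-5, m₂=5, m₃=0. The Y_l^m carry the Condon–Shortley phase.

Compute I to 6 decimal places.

-0.148333

Rules hold: Σm=0, L=20 even, 1≤7≤13.
N = 13·15·15 = 2925
Δ = 6!·6!·8!/21! = 1/2444321880
Racah Σ t=0..6: t=0:+1/2612736000 t=1:−1/20736000 t=2:+1/1658880 t=3:−1/746496 t=4:+1/1658880 t=5:−1/20736000 t=6:+1/2612736000 = -1/4354560
⇒ 3j(6 7 7; 0 0 0)² = 1000/138567, sgn +1
Racah Σ t=5..6: t=5:−1/435456000 t=6:+1/124416000 = 1/174182400
⇒ 3j(6 7 7; -5 5 0)² = 55/4199, sgn -1
4πI² = N·(3j₀)²·(3jₘ)² = 375000/1356277
I = -1·√(0.276492/4π) = -0.14833256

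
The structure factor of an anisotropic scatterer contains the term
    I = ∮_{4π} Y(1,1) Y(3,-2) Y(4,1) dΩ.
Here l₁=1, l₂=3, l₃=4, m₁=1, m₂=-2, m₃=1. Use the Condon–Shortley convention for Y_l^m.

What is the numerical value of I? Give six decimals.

-0.106622

Checks pass: Σm=0; 8 even; l₃=4∈[2,4].
(2·1+1)(2·3+1)(2·4+1) = 189
Δ: 0! 2! 6! / 9! → 1/252
sum: t=0:+1/36 = 1/36
3j²(1 3 4; 0 0 0) = Δ·Π!·Σ² = 4/63  (sign +1)
sum: t=0:+1/240 = 1/240
3j²(1 3 4; 1 -2 1) = Δ·Π!·Σ² = 1/84  (sign -1)
combine: 4πI² = 189·4/63·1/84 = 1/7
take √, sign -1: I = -0.10662181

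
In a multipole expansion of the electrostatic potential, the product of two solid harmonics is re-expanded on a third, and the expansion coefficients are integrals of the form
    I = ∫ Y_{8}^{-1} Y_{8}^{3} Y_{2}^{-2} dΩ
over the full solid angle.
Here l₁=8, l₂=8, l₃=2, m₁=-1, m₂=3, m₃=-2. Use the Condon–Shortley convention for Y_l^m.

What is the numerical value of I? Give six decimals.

0.184248

Rules hold: Σm=0, L=18 even, 0≤2≤16.
N = 17·17·5 = 1445
Δ = 14!·2!·2!/19! = 1/348840
Racah Σ t=6..8: t=6:+1/116121600 t=7:−1/25401600 t=8:+1/116121600 = -1/45158400
⇒ 3j(8 8 2; 0 0 0)² = 24/1615, sgn -1
Racah Σ t=9..9: t=9:−1/174182400 = -1/174182400
⇒ 3j(8 8 2; -1 3 -2)² = 77/3876, sgn -1
4πI² = N·(3j₀)²·(3jₘ)² = 154/361
I = +1·√(0.426593/4π) = 0.18424759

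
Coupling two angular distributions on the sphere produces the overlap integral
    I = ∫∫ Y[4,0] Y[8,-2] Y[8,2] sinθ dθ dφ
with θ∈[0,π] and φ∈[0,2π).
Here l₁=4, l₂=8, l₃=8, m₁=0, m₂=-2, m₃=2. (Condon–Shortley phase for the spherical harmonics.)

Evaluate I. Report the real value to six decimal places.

Rules hold: Σm=0, L=20 even, 4≤8≤12.
N = 9·17·17 = 2601
Δ = 4!·4!·12!/21! = 1/185175900
Racah Σ t=0..4: t=0:+1/557383680 t=1:−1/21772800 t=2:+1/8294400 t=3:−1/21772800 t=4:+1/557383680 = 1/30965760
⇒ 3j(4 8 8; 0 0 0)² = 36/4199, sgn +1
Racah Σ t=0..4: t=0:+1/298598400 t=1:−1/21772800 t=2:+1/15482880 t=3:−1/78382080 t=4:+1/4180377600 = 17/1791590400
⇒ 3j(4 8 8; 0 -2 2)² = 17/8892, sgn +1
4πI² = N·(3j₀)²·(3jₘ)² = 2601/61009
I = +1·√(0.0426331/4π) = 0.05824629

0.058246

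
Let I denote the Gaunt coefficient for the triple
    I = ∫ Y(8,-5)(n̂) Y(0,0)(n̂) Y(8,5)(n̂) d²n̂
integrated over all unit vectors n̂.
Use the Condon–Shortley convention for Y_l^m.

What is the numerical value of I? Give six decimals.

-0.282095

m-sum 0 ✓  L=16 even ✓  8≤8≤8 ✓
Π(2lᵢ+1) = 17×1×17 = 289
triangle coeff Δ(8,0,8) = 1/17
Σ_t [0,0]: t=0:+1/1625702400 = 1/1625702400
(3j)²=1/17 [(8 0 8; 0 0 0)], sign=+1
Σ_t [0,0]: t=0:+1/37362124800 = 1/37362124800
(3j)²=1/17 [(8 0 8; -5 0 5)], sign=-1
⇒ 4πI² = 1/1
I = (-1)√(1/1/(4π)) = -0.28209479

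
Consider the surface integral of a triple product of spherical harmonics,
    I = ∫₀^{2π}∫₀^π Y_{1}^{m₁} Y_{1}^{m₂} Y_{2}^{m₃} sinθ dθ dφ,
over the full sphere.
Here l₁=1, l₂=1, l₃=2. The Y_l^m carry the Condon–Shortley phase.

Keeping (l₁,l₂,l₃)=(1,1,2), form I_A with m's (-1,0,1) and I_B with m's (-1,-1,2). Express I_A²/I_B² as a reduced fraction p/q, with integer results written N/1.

1/2

l's match ⇒ only the (l;m) 3-j factors differ between A and B.
A: triangle coeff Δ(1,1,2) = 1/30; Σ_t [0,0]: t=0:+1/2 = 1/2; (3j)²=1/10 [(1 1 2; -1 0 1)], sign=-1
B: triangle coeff Δ(1,1,2) = 1/30; Σ_t [0,0]: t=0:+1/4 = 1/4; (3j)²=1/5 [(1 1 2; -1 -1 2)], sign=+1
I_A²/I_B² = (1/10)/(1/5) = 1/2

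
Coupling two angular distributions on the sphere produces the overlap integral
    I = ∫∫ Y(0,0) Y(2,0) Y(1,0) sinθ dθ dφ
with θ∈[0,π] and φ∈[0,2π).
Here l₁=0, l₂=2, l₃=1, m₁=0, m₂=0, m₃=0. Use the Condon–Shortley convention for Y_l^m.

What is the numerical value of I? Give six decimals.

|0−2|≤1≤0+2 violated ⇒ I = 0

0.000000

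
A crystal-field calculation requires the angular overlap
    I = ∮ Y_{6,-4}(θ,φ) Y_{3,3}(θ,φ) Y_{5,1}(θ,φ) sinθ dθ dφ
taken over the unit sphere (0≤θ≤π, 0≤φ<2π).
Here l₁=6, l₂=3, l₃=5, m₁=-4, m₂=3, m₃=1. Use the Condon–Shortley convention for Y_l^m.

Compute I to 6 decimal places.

-0.190675

Checks pass: Σm=0; 14 even; l₃=5∈[3,9].
(2·6+1)(2·3+1)(2·5+1) = 1001
Δ: 4! 8! 2! / 15! → 1/675675
sum: t=1:−1/8640 t=2:+1/2304 t=3:−1/8640 = 7/34560
3j²(6 3 5; 0 0 0) = Δ·Π!·Σ² = 7/429  (sign -1)
sum: t=4:+1/69120 = 1/69120
3j²(6 3 5; -4 3 1) = Δ·Π!·Σ² = 4/143  (sign +1)
combine: 4πI² = 1001·7/429·4/143 = 196/429
take √, sign -1: I = -0.19067531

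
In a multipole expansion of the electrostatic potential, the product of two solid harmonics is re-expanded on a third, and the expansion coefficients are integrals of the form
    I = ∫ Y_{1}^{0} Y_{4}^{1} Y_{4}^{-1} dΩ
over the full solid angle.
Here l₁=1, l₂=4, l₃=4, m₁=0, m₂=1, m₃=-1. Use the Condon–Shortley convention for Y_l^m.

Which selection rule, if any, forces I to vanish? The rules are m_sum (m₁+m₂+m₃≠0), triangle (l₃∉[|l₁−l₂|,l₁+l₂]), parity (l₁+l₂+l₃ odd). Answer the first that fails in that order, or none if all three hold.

m₁+m₂+m₃ = 0 + 1 − 1 = 0  ✓
triangle: |1−4|=3 ≤ l₃=4 ≤ 1+4=5  ✓
parity: l₁+l₂+l₃ = 9 is odd  ✗

parity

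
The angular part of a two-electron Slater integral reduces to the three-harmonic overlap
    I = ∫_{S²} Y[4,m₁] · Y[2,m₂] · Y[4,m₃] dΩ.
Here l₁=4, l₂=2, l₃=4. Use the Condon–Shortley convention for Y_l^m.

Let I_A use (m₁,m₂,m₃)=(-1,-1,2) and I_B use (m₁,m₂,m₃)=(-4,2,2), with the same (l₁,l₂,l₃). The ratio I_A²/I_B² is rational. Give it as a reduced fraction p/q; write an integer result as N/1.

Shared (l₁,l₂,l₃)=(4,2,4): N and (l;000)² cancel in I_A²/I_B².
A: Δ = 2!·6!·2!/11! = 1/13860; Racah Σ t=0..1: t=0:+1/240 t=1:−1/96 = -1/160; ⇒ 3j(4 2 4; -1 -1 2)² = 27/1540, sgn -1
B: Δ = 2!·6!·2!/11! = 1/13860; Racah Σ t=2..2: t=2:+1/2880 = 1/2880; ⇒ 3j(4 2 4; -4 2 2)² = 2/165, sgn +1
I_A²/I_B² = (27/1540)/(2/165) = 81/56

81/56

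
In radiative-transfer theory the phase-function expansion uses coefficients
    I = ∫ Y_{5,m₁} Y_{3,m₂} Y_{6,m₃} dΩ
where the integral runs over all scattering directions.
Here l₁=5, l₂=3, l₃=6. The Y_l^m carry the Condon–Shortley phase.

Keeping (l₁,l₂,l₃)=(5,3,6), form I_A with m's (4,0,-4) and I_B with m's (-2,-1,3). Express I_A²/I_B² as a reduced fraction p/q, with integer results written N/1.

5/6

Shared (l₁,l₂,l₃)=(5,3,6): N and (l;000)² cancel in I_A²/I_B².
A: Δ = 2!·8!·4!/15! = 1/675675; Racah Σ t=0..1: t=0:+1/60480 t=1:−1/161280 = 1/96768; ⇒ 3j(5 3 6; 4 0 -4)² = 15/1001, sgn +1
B: Δ = 2!·8!·4!/15! = 1/675675; Racah Σ t=0..2: t=0:+1/40320 t=1:−1/8640 t=2:+1/34560 = -1/16128; ⇒ 3j(5 3 6; -2 -1 3)² = 18/1001, sgn +1
I_A²/I_B² = (15/1001)/(18/1001) = 5/6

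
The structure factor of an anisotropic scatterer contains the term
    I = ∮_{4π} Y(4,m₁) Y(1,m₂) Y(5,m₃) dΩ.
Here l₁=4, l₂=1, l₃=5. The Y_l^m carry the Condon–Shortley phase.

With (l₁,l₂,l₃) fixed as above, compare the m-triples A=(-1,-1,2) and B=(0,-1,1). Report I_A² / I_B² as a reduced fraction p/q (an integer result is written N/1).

7/5

l's match ⇒ only the (l;m) 3-j factors differ between A and B.
A: triangle coeff Δ(4,1,5) = 1/495; Σ_t [0,0]: t=0:+1/1440 = 1/1440; (3j)²=7/165 [(4 1 5; -1 -1 2)], sign=-1
B: triangle coeff Δ(4,1,5) = 1/495; Σ_t [0,0]: t=0:+1/1152 = 1/1152; (3j)²=1/33 [(4 1 5; 0 -1 1)], sign=+1
I_A²/I_B² = (7/165)/(1/33) = 7/5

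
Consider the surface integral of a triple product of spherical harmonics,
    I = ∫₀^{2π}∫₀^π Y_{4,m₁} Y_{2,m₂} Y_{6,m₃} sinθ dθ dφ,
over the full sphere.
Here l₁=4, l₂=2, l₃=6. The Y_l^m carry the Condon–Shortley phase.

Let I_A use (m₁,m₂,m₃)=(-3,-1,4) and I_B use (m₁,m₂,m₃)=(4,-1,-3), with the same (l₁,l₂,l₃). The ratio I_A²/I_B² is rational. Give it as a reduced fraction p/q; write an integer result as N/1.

80/3

Same 4,2,6: normalisation and zero-m 3j drop out of the ratio.
A: Δ: 0! 8! 4! / 13! → 1/6435; sum: t=0:+1/30240 = 1/30240; 3j²(4 2 6; -3 -1 4) = Δ·Π!·Σ² = 16/429  (sign +1)
B: Δ: 0! 8! 4! / 13! → 1/6435; sum: t=0:+1/241920 = 1/241920; 3j²(4 2 6; 4 -1 -3) = Δ·Π!·Σ² = 1/715  (sign -1)
I_A²/I_B² = (16/429)/(1/715) = 80/3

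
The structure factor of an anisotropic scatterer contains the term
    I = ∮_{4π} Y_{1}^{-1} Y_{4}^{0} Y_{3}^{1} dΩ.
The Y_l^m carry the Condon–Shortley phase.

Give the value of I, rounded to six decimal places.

0.150786

Rules hold: Σm=0, L=8 even, 3≤3≤5.
N = 3·9·7 = 189
Δ = 2!·0!·6!/9! = 1/252
Racah Σ t=1..1: t=1:−1/36 = -1/36
⇒ 3j(1 4 3; 0 0 0)² = 4/63, sgn +1
Racah Σ t=2..2: t=2:+1/96 = 1/96
⇒ 3j(1 4 3; -1 0 1)² = 1/42, sgn +1
4πI² = N·(3j₀)²·(3jₘ)² = 2/7
I = +1·√(0.285714/4π) = 0.15078601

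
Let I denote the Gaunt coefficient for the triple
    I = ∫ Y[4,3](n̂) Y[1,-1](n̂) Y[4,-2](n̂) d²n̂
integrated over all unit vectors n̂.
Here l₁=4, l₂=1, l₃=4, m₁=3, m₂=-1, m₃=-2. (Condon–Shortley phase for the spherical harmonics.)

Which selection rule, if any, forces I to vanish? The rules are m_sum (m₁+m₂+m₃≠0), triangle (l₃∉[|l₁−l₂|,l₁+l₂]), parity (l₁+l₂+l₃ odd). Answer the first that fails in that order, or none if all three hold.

m₁+m₂+m₃ = 3 − 1 − 2 = 0  ✓
triangle: |4−1|=3 ≤ l₃=4 ≤ 4+1=5  ✓
parity: l₁+l₂+l₃ = 9 is odd  ✗

parity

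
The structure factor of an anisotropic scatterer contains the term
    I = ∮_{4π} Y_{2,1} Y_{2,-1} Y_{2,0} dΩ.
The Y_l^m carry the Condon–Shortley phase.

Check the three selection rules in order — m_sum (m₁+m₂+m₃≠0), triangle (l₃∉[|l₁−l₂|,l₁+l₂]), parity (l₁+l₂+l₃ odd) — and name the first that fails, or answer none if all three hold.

m₁+m₂+m₃ = 1 − 1 + 0 = 0  ✓
triangle: |2−2|=0 ≤ l₃=2 ≤ 2+2=4  ✓
parity: l₁+l₂+l₃ = 6 is even  ✓

none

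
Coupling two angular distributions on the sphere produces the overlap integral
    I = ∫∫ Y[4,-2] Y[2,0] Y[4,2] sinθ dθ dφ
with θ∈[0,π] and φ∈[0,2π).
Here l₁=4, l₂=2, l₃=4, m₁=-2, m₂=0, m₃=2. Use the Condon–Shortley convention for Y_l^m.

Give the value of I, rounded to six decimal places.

Rules hold: Σm=0, L=10 even, 2≤4≤6.
N = 9·5·9 = 405
Δ = 2!·6!·2!/11! = 1/13860
Racah Σ t=0..2: t=0:+1/192 t=1:−1/36 t=2:+1/192 = -5/288
⇒ 3j(4 2 4; 0 0 0)² = 20/693, sgn -1
Racah Σ t=0..2: t=0:+1/2880 t=1:−1/120 t=2:+1/192 = -1/360
⇒ 3j(4 2 4; -2 0 2)² = 16/3465, sgn -1
4πI² = N·(3j₀)²·(3jₘ)² = 320/5929
I = +1·√(0.053972/4π) = 0.06553591

0.065536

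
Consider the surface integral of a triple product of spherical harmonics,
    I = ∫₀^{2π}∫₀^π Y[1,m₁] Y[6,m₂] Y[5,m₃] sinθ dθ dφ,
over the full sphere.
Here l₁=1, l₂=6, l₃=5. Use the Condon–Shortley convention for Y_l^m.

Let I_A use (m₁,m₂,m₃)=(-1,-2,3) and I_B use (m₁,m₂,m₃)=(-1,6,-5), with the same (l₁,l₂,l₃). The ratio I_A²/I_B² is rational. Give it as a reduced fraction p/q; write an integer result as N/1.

Same 1,6,5: normalisation and zero-m 3j drop out of the ratio.
A: Δ: 2! 0! 10! / 13! → 1/858; sum: t=2:+1/161280 = 1/161280; 3j²(1 6 5; -1 -2 3) = Δ·Π!·Σ² = 1/143  (sign +1)
B: Δ: 2! 0! 10! / 13! → 1/858; sum: t=2:+1/7257600 = 1/7257600; 3j²(1 6 5; -1 6 -5) = Δ·Π!·Σ² = 1/13  (sign +1)
I_A²/I_B² = (1/143)/(1/13) = 1/11

1/11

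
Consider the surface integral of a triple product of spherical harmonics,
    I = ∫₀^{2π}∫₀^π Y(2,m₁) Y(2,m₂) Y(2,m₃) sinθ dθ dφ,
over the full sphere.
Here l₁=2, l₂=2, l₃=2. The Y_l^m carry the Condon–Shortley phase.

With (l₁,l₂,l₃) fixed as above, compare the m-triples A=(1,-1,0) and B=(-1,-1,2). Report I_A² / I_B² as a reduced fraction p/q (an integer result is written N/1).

1/6

Shared (l₁,l₂,l₃)=(2,2,2): N and (l;000)² cancel in I_A²/I_B².
A: Δ = 2!·2!·2!/7! = 1/630; Racah Σ t=0..1: t=0:+1/2 t=1:−1/4 = 1/4; ⇒ 3j(2 2 2; 1 -1 0)² = 1/70, sgn +1
B: Δ = 2!·2!·2!/7! = 1/630; Racah Σ t=1..1: t=1:−1/4 = -1/4; ⇒ 3j(2 2 2; -1 -1 2)² = 3/35, sgn -1
I_A²/I_B² = (1/70)/(3/35) = 1/6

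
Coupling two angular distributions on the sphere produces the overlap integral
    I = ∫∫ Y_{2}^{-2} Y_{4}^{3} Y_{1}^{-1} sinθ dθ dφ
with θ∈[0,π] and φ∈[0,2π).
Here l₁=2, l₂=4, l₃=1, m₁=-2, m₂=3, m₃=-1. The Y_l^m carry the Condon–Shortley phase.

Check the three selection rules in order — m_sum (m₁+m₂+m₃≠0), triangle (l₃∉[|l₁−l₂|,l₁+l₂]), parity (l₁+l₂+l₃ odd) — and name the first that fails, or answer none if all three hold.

azimuthal sum: -2 + 3 − 1 = 0  ✓
2 ≤ 1 ≤ 6 (triangle on l)  ✗
L = 2 + 4 + 1 = 7 (odd)

triangle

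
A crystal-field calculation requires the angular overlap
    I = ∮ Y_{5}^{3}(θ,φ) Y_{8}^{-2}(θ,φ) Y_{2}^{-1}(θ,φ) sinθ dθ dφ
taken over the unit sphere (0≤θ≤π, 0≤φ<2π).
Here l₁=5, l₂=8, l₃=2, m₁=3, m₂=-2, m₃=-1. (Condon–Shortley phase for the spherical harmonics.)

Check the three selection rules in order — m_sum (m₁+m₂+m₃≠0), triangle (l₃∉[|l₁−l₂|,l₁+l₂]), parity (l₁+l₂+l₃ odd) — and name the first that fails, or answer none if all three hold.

triangle

azimuthal sum: 3 − 2 − 1 = 0  ✓
3 ≤ 2 ≤ 13 (triangle on l)  ✗
L = 5 + 8 + 2 = 15 (odd)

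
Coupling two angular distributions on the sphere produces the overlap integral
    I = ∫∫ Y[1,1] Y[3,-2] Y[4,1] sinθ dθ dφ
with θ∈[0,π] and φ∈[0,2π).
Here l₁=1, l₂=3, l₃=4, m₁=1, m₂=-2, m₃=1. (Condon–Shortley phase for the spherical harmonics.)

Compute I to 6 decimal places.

-0.106622

Checks pass: Σm=0; 8 even; l₃=4∈[2,4].
(2·1+1)(2·3+1)(2·4+1) = 189
Δ: 0! 2! 6! / 9! → 1/252
sum: t=0:+1/36 = 1/36
3j²(1 3 4; 0 0 0) = Δ·Π!·Σ² = 4/63  (sign +1)
sum: t=0:+1/240 = 1/240
3j²(1 3 4; 1 -2 1) = Δ·Π!·Σ² = 1/84  (sign -1)
combine: 4πI² = 189·4/63·1/84 = 1/7
take √, sign -1: I = -0.10662181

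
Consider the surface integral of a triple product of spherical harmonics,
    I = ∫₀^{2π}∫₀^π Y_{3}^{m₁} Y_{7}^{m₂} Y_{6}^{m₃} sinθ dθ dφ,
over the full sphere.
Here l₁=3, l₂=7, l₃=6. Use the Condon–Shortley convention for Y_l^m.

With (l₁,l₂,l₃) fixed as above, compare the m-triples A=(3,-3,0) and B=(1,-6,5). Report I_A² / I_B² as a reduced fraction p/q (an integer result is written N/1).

l's match ⇒ only the (l;m) 3-j factors differ between A and B.
A: triangle coeff Δ(3,7,6) = 1/2042040; Σ_t [0,0]: t=0:+1/829440 = 1/829440; (3j)²=225/9724 [(3 7 6; 3 -3 0)], sign=+1
B: triangle coeff Δ(3,7,6) = 1/2042040; Σ_t [0,1]: t=0:+1/17418240 t=1:−1/21772800 = 1/87091200; (3j)²=11/14280 [(3 7 6; 1 -6 5)], sign=-1
I_A²/I_B² = (225/9724)/(11/14280) = 47250/1573

47250/1573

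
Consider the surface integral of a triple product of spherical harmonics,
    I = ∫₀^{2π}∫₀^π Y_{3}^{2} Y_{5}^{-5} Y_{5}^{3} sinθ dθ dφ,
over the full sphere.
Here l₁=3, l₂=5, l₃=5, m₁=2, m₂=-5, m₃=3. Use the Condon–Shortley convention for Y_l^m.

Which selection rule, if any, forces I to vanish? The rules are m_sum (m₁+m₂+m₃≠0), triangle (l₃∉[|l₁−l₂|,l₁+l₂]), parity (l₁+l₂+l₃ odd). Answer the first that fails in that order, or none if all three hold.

parity

m₁+m₂+m₃ = 2 − 5 + 3 = 0  ✓
triangle: |3−5|=2 ≤ l₃=5 ≤ 3+5=8  ✓
parity: l₁+l₂+l₃ = 13 is odd  ✗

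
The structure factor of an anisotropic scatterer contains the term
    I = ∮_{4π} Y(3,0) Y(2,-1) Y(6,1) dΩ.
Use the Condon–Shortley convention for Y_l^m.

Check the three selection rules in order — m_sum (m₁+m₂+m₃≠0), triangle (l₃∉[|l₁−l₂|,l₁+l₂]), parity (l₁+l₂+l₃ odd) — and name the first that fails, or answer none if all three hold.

Σmᵢ = 0  ✓
l₃∈[|l₁−l₂|,l₁+l₂]=[1,5], have l₃=6  ✗
Σlᵢ = 11 ⇒ odd

triangle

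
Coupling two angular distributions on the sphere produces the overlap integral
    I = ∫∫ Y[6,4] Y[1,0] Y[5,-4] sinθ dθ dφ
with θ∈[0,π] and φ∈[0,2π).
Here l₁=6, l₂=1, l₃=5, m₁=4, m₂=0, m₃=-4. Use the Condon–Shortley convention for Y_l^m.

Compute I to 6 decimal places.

m-sum 0 ✓  L=12 even ✓  5≤5≤7 ✓
Π(2lᵢ+1) = 13×3×11 = 429
triangle coeff Δ(6,1,5) = 1/858
Σ_t [1,1]: t=1:−1/14400 = -1/14400
(3j)²=6/143 [(6 1 5; 0 0 0)], sign=+1
Σ_t [1,1]: t=1:−1/362880 = -1/362880
(3j)²=10/429 [(6 1 5; 4 0 -4)], sign=+1
⇒ 4πI² = 60/143
I = (+1)√(60/143/(4π)) = 0.18272698

0.182727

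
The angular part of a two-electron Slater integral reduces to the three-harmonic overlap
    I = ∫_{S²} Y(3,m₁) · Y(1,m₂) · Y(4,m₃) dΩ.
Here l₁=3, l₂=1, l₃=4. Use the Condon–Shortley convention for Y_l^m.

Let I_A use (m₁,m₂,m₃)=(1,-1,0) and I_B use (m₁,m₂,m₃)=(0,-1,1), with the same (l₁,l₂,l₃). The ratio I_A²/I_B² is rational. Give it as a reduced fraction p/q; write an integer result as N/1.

Shared (l₁,l₂,l₃)=(3,1,4): N and (l;000)² cancel in I_A²/I_B².
A: Δ = 0!·6!·2!/9! = 1/252; Racah Σ t=0..0: t=0:+1/96 = 1/96; ⇒ 3j(3 1 4; 1 -1 0)² = 1/42, sgn +1
B: Δ = 0!·6!·2!/9! = 1/252; Racah Σ t=0..0: t=0:+1/72 = 1/72; ⇒ 3j(3 1 4; 0 -1 1)² = 5/126, sgn -1
I_A²/I_B² = (1/42)/(5/126) = 3/5

3/5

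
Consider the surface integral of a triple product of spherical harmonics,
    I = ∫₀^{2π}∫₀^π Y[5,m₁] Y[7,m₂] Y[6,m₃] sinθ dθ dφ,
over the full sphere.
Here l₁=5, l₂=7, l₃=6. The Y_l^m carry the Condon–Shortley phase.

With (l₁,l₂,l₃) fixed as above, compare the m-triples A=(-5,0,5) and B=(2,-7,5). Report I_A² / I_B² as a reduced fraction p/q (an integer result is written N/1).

20/143

Same 5,7,6: normalisation and zero-m 3j drop out of the ratio.
A: Δ: 6! 4! 8! / 19! → 1/174594420; sum: t=6:+1/87091200 = 1/87091200; 3j²(5 7 6; -5 0 5) = Δ·Π!·Σ² = 35/12597  (sign -1)
B: Δ: 6! 4! 8! / 19! → 1/174594420; sum: t=0:+1/174182400 = 1/174182400; 3j²(5 7 6; 2 -7 5) = Δ·Π!·Σ² = 77/3876  (sign -1)
I_A²/I_B² = (35/12597)/(77/3876) = 20/143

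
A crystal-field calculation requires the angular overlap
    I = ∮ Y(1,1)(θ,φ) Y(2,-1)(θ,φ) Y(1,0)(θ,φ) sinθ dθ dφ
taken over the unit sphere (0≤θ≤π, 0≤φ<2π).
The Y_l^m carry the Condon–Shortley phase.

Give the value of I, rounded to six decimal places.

Checks pass: Σm=0; 4 even; l₃=1∈[1,3].
(2·1+1)(2·2+1)(2·1+1) = 45
Δ: 2! 0! 2! / 5! → 1/30
sum: t=1:−1/1 = -1/1
3j²(1 2 1; 0 0 0) = Δ·Π!·Σ² = 2/15  (sign +1)
sum: t=0:+1/2 = 1/2
3j²(1 2 1; 1 -1 0) = Δ·Π!·Σ² = 1/10  (sign -1)
combine: 4πI² = 45·2/15·1/10 = 3/5
take √, sign -1: I = -0.21850969

-0.218510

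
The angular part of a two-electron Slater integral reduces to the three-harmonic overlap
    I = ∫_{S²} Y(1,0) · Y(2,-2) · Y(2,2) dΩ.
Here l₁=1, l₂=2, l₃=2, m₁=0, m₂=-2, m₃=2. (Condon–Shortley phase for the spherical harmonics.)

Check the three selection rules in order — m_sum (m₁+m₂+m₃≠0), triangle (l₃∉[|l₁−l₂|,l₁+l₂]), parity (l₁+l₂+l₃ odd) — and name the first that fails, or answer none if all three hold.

parity

azimuthal sum: 0 − 2 + 2 = 0  ✓
1 ≤ 2 ≤ 3 (triangle on l)  ✓
L = 1 + 2 + 2 = 5 (odd)  ✗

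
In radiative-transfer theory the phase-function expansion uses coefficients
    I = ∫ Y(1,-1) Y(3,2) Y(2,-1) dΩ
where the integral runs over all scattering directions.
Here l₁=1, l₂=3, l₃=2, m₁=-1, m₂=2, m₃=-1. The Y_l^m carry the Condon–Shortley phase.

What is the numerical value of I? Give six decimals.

Checks pass: Σm=0; 6 even; l₃=2∈[2,4].
(2·1+1)(2·3+1)(2·2+1) = 105
Δ: 2! 0! 4! / 7! → 1/105
sum: t=1:−1/4 = -1/4
3j²(1 3 2; 0 0 0) = Δ·Π!·Σ² = 3/35  (sign -1)
sum: t=2:+1/12 = 1/12
3j²(1 3 2; -1 2 -1) = Δ·Π!·Σ² = 2/21  (sign -1)
combine: 4πI² = 105·3/35·2/21 = 6/7
take √, sign +1: I = 0.26116903

0.261169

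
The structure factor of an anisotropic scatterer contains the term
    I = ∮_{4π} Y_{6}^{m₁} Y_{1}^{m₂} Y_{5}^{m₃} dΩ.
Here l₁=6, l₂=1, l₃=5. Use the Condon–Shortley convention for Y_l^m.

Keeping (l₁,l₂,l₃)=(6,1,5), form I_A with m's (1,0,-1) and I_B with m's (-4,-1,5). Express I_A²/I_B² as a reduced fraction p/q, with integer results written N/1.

Same 6,1,5: normalisation and zero-m 3j drop out of the ratio.
A: Δ: 2! 10! 0! / 13! → 1/858; sum: t=1:−1/17280 = -1/17280; 3j²(6 1 5; 1 0 -1) = Δ·Π!·Σ² = 35/858  (sign -1)
B: Δ: 2! 10! 0! / 13! → 1/858; sum: t=0:+1/7257600 = 1/7257600; 3j²(6 1 5; -4 -1 5) = Δ·Π!·Σ² = 1/858  (sign +1)
I_A²/I_B² = (35/858)/(1/858) = 35/1

35/1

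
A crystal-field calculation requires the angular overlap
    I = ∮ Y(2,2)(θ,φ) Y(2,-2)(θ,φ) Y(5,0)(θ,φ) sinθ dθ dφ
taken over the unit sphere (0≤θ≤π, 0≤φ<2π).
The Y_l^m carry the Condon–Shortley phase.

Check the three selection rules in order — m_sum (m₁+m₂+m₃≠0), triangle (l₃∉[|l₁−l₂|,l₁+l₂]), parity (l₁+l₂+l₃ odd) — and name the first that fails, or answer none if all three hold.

m₁+m₂+m₃ = 2 − 2 + 0 = 0  ✓
triangle: |2−2|=0 ≤ l₃=5 ≤ 2+2=4  ✗
parity: l₁+l₂+l₃ = 9 is odd

triangle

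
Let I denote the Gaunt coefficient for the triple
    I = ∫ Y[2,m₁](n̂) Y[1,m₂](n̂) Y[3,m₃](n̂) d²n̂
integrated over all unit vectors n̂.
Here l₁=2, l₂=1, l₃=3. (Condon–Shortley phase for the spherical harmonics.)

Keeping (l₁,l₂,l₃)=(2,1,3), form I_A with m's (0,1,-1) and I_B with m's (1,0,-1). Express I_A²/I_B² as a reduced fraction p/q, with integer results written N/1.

3/4

Shared (l₁,l₂,l₃)=(2,1,3): N and (l;000)² cancel in I_A²/I_B².
A: Δ = 0!·4!·2!/7! = 1/105; Racah Σ t=0..0: t=0:+1/8 = 1/8; ⇒ 3j(2 1 3; 0 1 -1)² = 2/35, sgn +1
B: Δ = 0!·4!·2!/7! = 1/105; Racah Σ t=0..0: t=0:+1/6 = 1/6; ⇒ 3j(2 1 3; 1 0 -1)² = 8/105, sgn +1
I_A²/I_B² = (2/35)/(8/105) = 3/4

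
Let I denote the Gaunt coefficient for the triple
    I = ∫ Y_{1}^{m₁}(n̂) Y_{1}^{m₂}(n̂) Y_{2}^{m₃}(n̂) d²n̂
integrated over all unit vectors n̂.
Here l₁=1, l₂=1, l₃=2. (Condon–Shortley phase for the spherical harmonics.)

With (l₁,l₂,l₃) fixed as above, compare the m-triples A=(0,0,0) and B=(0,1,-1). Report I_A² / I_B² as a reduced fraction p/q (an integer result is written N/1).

l's match ⇒ only the (l;m) 3-j factors differ between A and B.
A: triangle coeff Δ(1,1,2) = 1/30; Σ_t [0,0]: t=0:+1/1 = 1/1; (3j)²=2/15 [(1 1 2; 0 0 0)], sign=+1
B: triangle coeff Δ(1,1,2) = 1/30; Σ_t [0,0]: t=0:+1/2 = 1/2; (3j)²=1/10 [(1 1 2; 0 1 -1)], sign=-1
I_A²/I_B² = (2/15)/(1/10) = 4/3

4/3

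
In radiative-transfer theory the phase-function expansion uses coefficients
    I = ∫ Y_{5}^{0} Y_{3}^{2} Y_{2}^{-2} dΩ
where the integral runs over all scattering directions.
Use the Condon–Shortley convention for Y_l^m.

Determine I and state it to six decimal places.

Checks pass: Σm=0; 10 even; l₃=2∈[2,8].
(2·5+1)(2·3+1)(2·2+1) = 385
Δ: 6! 4! 0! / 11! → 1/2310
sum: t=3:−1/144 = -1/144
3j²(5 3 2; 0 0 0) = Δ·Π!·Σ² = 10/231  (sign -1)
sum: t=5:−1/2880 = -1/2880
3j²(5 3 2; 0 2 -2) = Δ·Π!·Σ² = 1/462  (sign -1)
combine: 4πI² = 385·10/231·1/462 = 25/693
take √, sign +1: I = 0.05357948

0.053579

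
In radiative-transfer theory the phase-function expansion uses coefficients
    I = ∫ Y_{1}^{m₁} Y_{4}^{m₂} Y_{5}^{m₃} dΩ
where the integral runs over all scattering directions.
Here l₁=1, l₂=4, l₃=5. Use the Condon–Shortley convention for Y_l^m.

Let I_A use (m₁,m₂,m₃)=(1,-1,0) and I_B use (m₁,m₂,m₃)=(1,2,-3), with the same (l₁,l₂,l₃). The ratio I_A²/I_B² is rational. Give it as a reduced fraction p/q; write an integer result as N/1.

l's match ⇒ only the (l;m) 3-j factors differ between A and B.
A: triangle coeff Δ(1,4,5) = 1/495; Σ_t [0,0]: t=0:+1/1440 = 1/1440; (3j)²=2/99 [(1 4 5; 1 -1 0)], sign=-1
B: triangle coeff Δ(1,4,5) = 1/495; Σ_t [0,0]: t=0:+1/2880 = 1/2880; (3j)²=28/495 [(1 4 5; 1 2 -3)], sign=+1
I_A²/I_B² = (2/99)/(28/495) = 5/14

5/14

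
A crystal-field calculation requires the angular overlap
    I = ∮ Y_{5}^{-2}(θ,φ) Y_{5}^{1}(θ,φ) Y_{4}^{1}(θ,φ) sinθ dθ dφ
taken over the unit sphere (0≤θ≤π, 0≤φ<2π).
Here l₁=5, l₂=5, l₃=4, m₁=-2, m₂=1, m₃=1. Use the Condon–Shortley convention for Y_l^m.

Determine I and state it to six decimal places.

0.128377

Rules hold: Σm=0, L=14 even, 0≤4≤10.
N = 11·11·9 = 1089
Δ = 6!·4!·4!/15! = 1/3153150
Racah Σ t=1..5: t=1:−1/69120 t=2:+1/1728 t=3:−1/576 t=4:+1/1728 t=5:−1/69120 = -7/11520
⇒ 3j(5 5 4; 0 0 0)² = 2/143, sgn -1
Racah Σ t=3..6: t=3:−1/5184 t=4:+1/1152 t=5:−1/2880 t=6:+1/103680 = 7/20736
⇒ 3j(5 5 4; -2 1 1)² = 35/2574, sgn -1
4πI² = N·(3j₀)²·(3jₘ)² = 35/169
I = +1·√(0.207101/4π) = 0.12837656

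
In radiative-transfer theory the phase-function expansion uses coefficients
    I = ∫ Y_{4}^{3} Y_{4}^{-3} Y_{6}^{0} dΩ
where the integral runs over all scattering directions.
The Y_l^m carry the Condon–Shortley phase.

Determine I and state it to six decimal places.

Rules hold: Σm=0, L=14 even, 0≤6≤8.
N = 9·9·13 = 1053
Δ = 2!·6!·6!/15! = 1/1261260
Racah Σ t=0..2: t=0:+1/4608 t=1:−1/1296 t=2:+1/4608 = -7/20736
⇒ 3j(4 4 6; 0 0 0)² = 20/1287, sgn -1
Racah Σ t=0..1: t=0:+1/28800 t=1:−1/518400 = 17/518400
⇒ 3j(4 4 6; 3 -3 0)² = 289/25740, sgn +1
4πI² = N·(3j₀)²·(3jₘ)² = 289/1573
I = -1·√(0.183725/4π) = -0.12091485

-0.120915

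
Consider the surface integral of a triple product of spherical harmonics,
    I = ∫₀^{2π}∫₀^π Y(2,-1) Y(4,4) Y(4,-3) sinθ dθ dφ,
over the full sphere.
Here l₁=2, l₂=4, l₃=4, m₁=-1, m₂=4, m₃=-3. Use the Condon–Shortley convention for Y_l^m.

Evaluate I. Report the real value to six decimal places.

0.198645

Rules hold: Σm=0, L=10 even, 2≤4≤6.
N = 5·9·9 = 405
Δ = 2!·2!·6!/11! = 1/13860
Racah Σ t=0..2: t=0:+1/192 t=1:−1/36 t=2:+1/192 = -5/288
⇒ 3j(2 4 4; 0 0 0)² = 20/693, sgn -1
Racah Σ t=2..2: t=2:+1/1440 = 1/1440
⇒ 3j(2 4 4; -1 4 -3)² = 7/165, sgn -1
4πI² = N·(3j₀)²·(3jₘ)² = 60/121
I = +1·√(0.495868/4π) = 0.19864517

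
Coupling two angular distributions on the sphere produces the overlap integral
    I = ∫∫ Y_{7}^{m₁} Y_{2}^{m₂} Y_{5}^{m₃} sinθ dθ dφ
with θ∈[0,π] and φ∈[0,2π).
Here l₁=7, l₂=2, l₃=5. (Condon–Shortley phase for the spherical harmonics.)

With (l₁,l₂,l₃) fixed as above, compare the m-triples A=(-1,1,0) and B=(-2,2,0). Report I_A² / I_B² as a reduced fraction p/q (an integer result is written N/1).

Same 7,2,5: normalisation and zero-m 3j drop out of the ratio.
A: Δ: 4! 10! 0! / 15! → 1/15015; sum: t=3:−1/86400 = -1/86400; 3j²(7 2 5; -1 1 0) = Δ·Π!·Σ² = 16/715  (sign +1)
B: Δ: 4! 10! 0! / 15! → 1/15015; sum: t=4:+1/345600 = 1/345600; 3j²(7 2 5; -2 2 0) = Δ·Π!·Σ² = 6/715  (sign -1)
I_A²/I_B² = (16/715)/(6/715) = 8/3

8/3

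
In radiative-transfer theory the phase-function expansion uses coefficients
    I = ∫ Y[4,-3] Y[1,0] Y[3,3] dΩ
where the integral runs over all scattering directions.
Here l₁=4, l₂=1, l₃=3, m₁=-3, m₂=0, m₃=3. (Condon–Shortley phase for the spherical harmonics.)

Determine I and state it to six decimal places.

-0.162868

Rules hold: Σm=0, L=8 even, 3≤3≤5.
N = 9·3·7 = 189
Δ = 2!·6!·0!/9! = 1/252
Racah Σ t=1..1: t=1:−1/36 = -1/36
⇒ 3j(4 1 3; 0 0 0)² = 4/63, sgn +1
Racah Σ t=1..1: t=1:−1/720 = -1/720
⇒ 3j(4 1 3; -3 0 3)² = 1/36, sgn -1
4πI² = N·(3j₀)²·(3jₘ)² = 1/3
I = -1·√(0.333333/4π) = -0.16286750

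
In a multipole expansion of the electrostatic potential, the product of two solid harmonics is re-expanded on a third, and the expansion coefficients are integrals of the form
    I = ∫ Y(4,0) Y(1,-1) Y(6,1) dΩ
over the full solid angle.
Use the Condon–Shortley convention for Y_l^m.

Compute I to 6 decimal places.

l₃=6 ∉ [3,5] — triangle fails ⇒ I = 0

0.000000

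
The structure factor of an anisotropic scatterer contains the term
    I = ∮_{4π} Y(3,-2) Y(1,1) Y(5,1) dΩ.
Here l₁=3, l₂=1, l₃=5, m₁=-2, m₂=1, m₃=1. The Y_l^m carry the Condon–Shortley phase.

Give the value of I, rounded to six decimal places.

l₃=5 ∉ [2,4] — triangle fails ⇒ I = 0

0.000000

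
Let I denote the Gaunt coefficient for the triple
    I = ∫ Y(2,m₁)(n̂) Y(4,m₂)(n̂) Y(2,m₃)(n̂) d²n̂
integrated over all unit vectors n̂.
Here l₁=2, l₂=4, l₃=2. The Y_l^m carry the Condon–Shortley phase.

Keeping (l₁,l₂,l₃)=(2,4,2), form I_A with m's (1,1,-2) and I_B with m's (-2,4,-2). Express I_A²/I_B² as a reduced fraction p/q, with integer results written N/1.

l's match ⇒ only the (l;m) 3-j factors differ between A and B.
A: triangle coeff Δ(2,4,2) = 1/630; Σ_t [1,1]: t=1:−1/144 = -1/144; (3j)²=1/126 [(2 4 2; 1 1 -2)], sign=-1
B: triangle coeff Δ(2,4,2) = 1/630; Σ_t [4,4]: t=4:+1/576 = 1/576; (3j)²=1/9 [(2 4 2; -2 4 -2)], sign=+1
I_A²/I_B² = (1/126)/(1/9) = 1/14

1/14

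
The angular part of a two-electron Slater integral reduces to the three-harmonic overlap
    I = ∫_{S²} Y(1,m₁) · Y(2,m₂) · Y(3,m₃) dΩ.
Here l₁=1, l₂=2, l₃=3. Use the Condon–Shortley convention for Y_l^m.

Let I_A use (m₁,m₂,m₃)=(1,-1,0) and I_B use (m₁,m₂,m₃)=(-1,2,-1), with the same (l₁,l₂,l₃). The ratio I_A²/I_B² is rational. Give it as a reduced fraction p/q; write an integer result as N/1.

3/1

l's match ⇒ only the (l;m) 3-j factors differ between A and B.
A: triangle coeff Δ(1,2,3) = 1/105; Σ_t [0,0]: t=0:+1/12 = 1/12; (3j)²=1/35 [(1 2 3; 1 -1 0)], sign=-1
B: triangle coeff Δ(1,2,3) = 1/105; Σ_t [0,0]: t=0:+1/48 = 1/48; (3j)²=1/105 [(1 2 3; -1 2 -1)], sign=+1
I_A²/I_B² = (1/35)/(1/105) = 3/1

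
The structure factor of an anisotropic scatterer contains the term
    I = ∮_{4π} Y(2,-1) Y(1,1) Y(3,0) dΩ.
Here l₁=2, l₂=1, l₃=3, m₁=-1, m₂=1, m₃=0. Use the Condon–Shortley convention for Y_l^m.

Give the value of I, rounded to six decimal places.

0.143048

Rules hold: Σm=0, L=6 even, 1≤3≤3.
N = 5·3·7 = 105
Δ = 0!·4!·2!/7! = 1/105
Racah Σ t=0..0: t=0:+1/4 = 1/4
⇒ 3j(2 1 3; 0 0 0)² = 3/35, sgn -1
Racah Σ t=0..0: t=0:+1/12 = 1/12
⇒ 3j(2 1 3; -1 1 0)² = 1/35, sgn -1
4πI² = N·(3j₀)²·(3jₘ)² = 9/35
I = +1·√(0.257143/4π) = 0.14304817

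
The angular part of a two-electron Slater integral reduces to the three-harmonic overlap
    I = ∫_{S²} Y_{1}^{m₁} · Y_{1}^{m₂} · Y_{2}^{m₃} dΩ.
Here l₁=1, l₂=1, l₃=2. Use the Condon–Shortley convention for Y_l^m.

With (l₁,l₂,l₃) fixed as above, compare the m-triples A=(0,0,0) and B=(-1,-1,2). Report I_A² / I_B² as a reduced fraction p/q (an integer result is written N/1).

2/3

Same 1,1,2: normalisation and zero-m 3j drop out of the ratio.
A: Δ: 0! 2! 2! / 5! → 1/30; sum: t=0:+1/1 = 1/1; 3j²(1 1 2; 0 0 0) = Δ·Π!·Σ² = 2/15  (sign +1)
B: Δ: 0! 2! 2! / 5! → 1/30; sum: t=0:+1/4 = 1/4; 3j²(1 1 2; -1 -1 2) = Δ·Π!·Σ² = 1/5  (sign +1)
I_A²/I_B² = (2/15)/(1/5) = 2/3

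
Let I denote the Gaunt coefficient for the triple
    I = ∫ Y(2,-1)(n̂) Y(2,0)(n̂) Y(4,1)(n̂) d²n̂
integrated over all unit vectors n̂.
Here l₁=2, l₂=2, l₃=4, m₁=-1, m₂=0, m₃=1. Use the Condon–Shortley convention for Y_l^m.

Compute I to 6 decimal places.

Rules hold: Σm=0, L=8 even, 0≤4≤4.
N = 5·5·9 = 225
Δ = 0!·4!·4!/9! = 1/630
Racah Σ t=0..0: t=0:+1/16 = 1/16
⇒ 3j(2 2 4; 0 0 0)² = 2/35, sgn +1
Racah Σ t=0..0: t=0:+1/24 = 1/24
⇒ 3j(2 2 4; -1 0 1)² = 1/21, sgn -1
4πI² = N·(3j₀)²·(3jₘ)² = 30/49
I = -1·√(0.612245/4π) = -0.22072812

-0.220728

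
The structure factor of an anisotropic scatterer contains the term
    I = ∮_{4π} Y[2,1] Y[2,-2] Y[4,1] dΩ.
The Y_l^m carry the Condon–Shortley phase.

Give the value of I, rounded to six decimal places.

Rules hold: Σm=0, L=8 even, 0≤4≤4.
N = 5·5·9 = 225
Δ = 0!·4!·4!/9! = 1/630
Racah Σ t=0..0: t=0:+1/16 = 1/16
⇒ 3j(2 2 4; 0 0 0)² = 2/35, sgn +1
Racah Σ t=0..0: t=0:+1/144 = 1/144
⇒ 3j(2 2 4; 1 -2 1)² = 1/126, sgn -1
4πI² = N·(3j₀)²·(3jₘ)² = 5/49
I = -1·√(0.102041/4π) = -0.09011188

-0.090112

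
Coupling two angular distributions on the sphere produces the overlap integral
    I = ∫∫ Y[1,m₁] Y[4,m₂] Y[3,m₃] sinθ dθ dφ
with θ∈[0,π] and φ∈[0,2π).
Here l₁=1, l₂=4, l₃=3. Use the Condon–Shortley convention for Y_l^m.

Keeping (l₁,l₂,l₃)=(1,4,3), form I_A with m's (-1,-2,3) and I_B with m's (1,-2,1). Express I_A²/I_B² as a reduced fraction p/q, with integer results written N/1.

1/15

Shared (l₁,l₂,l₃)=(1,4,3): N and (l;000)² cancel in I_A²/I_B².
A: Δ = 2!·0!·6!/9! = 1/252; Racah Σ t=2..2: t=2:+1/1440 = 1/1440; ⇒ 3j(1 4 3; -1 -2 3)² = 1/252, sgn +1
B: Δ = 2!·0!·6!/9! = 1/252; Racah Σ t=0..0: t=0:+1/96 = 1/96; ⇒ 3j(1 4 3; 1 -2 1)² = 5/84, sgn +1
I_A²/I_B² = (1/252)/(5/84) = 1/15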